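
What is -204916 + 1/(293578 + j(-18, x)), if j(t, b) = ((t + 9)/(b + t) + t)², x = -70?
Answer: -466378294990068/2275948657 ≈ -2.0492e+5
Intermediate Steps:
j(t, b) = (t + (9 + t)/(b + t))² (j(t, b) = ((9 + t)/(b + t) + t)² = (t + (9 + t)/(b + t))²)
-204916 + 1/(293578 + j(-18, x)) = -204916 + 1/(293578 + (9 - 18 + (-18)² - 70*(-18))²/(-70 - 18)²) = -204916 + 1/(293578 + (9 - 18 + 324 + 1260)²/(-88)²) = -204916 + 1/(293578 + (1/7744)*1575²) = -204916 + 1/(293578 + (1/7744)*2480625) = -204916 + 1/(293578 + 2480625/7744) = -204916 + 1/(2275948657/7744) = -204916 + 7744/2275948657 = -466378294990068/2275948657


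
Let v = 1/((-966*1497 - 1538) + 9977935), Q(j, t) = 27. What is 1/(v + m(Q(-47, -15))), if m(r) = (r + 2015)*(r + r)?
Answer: 8530295/940618569061 ≈ 9.0688e-6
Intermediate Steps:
m(r) = 2*r*(2015 + r) (m(r) = (2015 + r)*(2*r) = 2*r*(2015 + r))
v = 1/8530295 (v = 1/((-1446102 - 1538) + 9977935) = 1/(-1447640 + 9977935) = 1/8530295 ≈ 1.1723e-7)
1/(v + m(Q(-47, -15))) = 1/(1/8530295 + 2*27*(2015 + 27)) = 1/(1/8530295 + 2*27*2042) = 1/(1/8530295 + 110268) = 1/(940618569061/8530295) = 8530295/940618569061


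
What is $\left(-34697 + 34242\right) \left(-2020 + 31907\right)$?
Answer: $-13598585$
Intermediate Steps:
$\left(-34697 + 34242\right) \left(-2020 + 31907\right) = \left(-455\right) 29887 = -13598585$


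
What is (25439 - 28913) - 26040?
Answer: -29514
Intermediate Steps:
(25439 - 28913) - 26040 = -3474 - 26040 = -29514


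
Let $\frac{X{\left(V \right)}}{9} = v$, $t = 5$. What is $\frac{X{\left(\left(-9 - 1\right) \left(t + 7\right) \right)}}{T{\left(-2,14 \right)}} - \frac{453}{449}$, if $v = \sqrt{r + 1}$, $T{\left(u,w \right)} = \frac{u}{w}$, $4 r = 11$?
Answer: $- \frac{453}{449} - \frac{63 \sqrt{15}}{2} \approx -123.01$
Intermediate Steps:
$r = \frac{11}{4}$ ($r = \frac{1}{4} \cdot 11 = \frac{11}{4} \approx 2.75$)
$v = \frac{\sqrt{15}}{2}$ ($v = \sqrt{\frac{11}{4} + 1} = \sqrt{\frac{15}{4}} = \frac{\sqrt{15}}{2} \approx 1.9365$)
$X{\left(V \right)} = \frac{9 \sqrt{15}}{2}$ ($X{\left(V \right)} = 9 \frac{\sqrt{15}}{2} = \frac{9 \sqrt{15}}{2}$)
$\frac{X{\left(\left(-9 - 1\right) \left(t + 7\right) \right)}}{T{\left(-2,14 \right)}} - \frac{453}{449} = \frac{\frac{9}{2} \sqrt{15}}{\left(-2\right) \frac{1}{14}} - \frac{453}{449} = \frac{\frac{9}{2} \sqrt{15}}{- \frac{1}{7}} - \frac{453}{449} = \frac{9 \sqrt{15}}{2} \left(-7\right) - \frac{453}{449} = - \frac{63 \sqrt{15}}{2} - \frac{453}{449} = - \frac{453}{449} - \frac{63 \sqrt{15}}{2}$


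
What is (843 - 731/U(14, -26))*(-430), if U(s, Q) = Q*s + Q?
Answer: -14168543/39 ≈ -3.6330e+5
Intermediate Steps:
U(s, Q) = Q + Q*s
(843 - 731/U(14, -26))*(-430) = (843 - 731/((-26*(1 + 14))))*(-430) = (843 - 731/((-26*15)))*(-430) = (843 - 731/(-390))*(-430) = (843 - 731*(-1)/390)*(-430) = (843 - 1*(-731/390))*(-430) = (843 + 731/390)*(-430) = (329501/390)*(-430) = -14168543/39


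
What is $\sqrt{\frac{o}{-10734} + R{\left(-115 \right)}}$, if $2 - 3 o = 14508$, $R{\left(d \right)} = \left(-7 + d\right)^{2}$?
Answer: $\frac{\sqrt{428741966693}}{5367} \approx 122.0$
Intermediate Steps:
$o = - \frac{14506}{3}$ ($o = \frac{2}{3} - 4836 = - \frac{14506}{3} \approx -4835.3$)
$\sqrt{\frac{o}{-10734} + R{\left(-115 \right)}} = \sqrt{- \frac{14506}{3 \left(-10734\right)} + \left(-7 - 115\right)^{2}} = \sqrt{\left(- \frac{14506}{3}\right) \left(- \frac{1}{10734}\right) + \left(-122\right)^{2}} = \sqrt{\frac{7253}{16101} + 14884} = \sqrt{\frac{239654537}{16101}} = \frac{\sqrt{428741966693}}{5367}$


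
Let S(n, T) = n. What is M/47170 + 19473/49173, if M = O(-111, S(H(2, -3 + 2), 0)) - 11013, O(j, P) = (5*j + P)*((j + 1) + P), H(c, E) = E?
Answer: 1137253343/773163470 ≈ 1.4709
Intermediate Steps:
O(j, P) = (P + 5*j)*(1 + P + j) (O(j, P) = (P + 5*j)*((1 + j) + P) = (P + 5*j)*(1 + P + j))
M = 50703 (M = ((-3 + 2) + (-3 + 2)**2 + 5*(-111) + 5*(-111)**2 + 6*(-3 + 2)*(-111)) - 11013 = (-1 + (-1)**2 - 555 + 5*12321 + 6*(-1)*(-111)) - 11013 = (-1 + 1 - 555 + 61605 + 666) - 11013 = 61716 - 11013 = 50703)
M/47170 + 19473/49173 = 50703/47170 + 19473/49173 = 50703*(1/47170) + 19473*(1/49173) = 50703/47170 + 6491/16391 = 1137253343/773163470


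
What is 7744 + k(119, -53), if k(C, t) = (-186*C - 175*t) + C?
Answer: -4996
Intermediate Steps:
k(C, t) = -185*C - 175*t
7744 + k(119, -53) = 7744 + (-185*119 - 175*(-53)) = 7744 + (-22015 + 9275) = 7744 - 12740 = -4996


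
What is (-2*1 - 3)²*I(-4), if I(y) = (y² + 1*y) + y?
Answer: 200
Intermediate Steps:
I(y) = y² + 2*y (I(y) = (y² + y) + y = (y + y²) + y = y² + 2*y)
(-2*1 - 3)²*I(-4) = (-2*1 - 3)²*(-4*(2 - 4)) = (-2 - 3)²*(-4*(-2)) = (-5)²*8 = 25*8 = 200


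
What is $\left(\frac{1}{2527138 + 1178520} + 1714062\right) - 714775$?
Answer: $\frac{3703015865847}{3705658} \approx 9.9929 \cdot 10^{5}$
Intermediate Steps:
$\left(\frac{1}{2527138 + 1178520} + 1714062\right) - 714775 = \left(\frac{1}{3705658} + 1714062\right) - 714775 = \frac{6351727562797}{3705658} - 714775 = \frac{3703015865847}{3705658}$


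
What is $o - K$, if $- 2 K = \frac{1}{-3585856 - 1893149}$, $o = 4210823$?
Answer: $\frac{46142240542229}{10958010} \approx 4.2108 \cdot 10^{6}$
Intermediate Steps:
$K = \frac{1}{10958010}$ ($K = - \frac{1}{2 \left(-3585856 - 1893149\right)} = - \frac{1}{2 \left(-5479005\right)} = \left(- \frac{1}{2}\right) \left(- \frac{1}{5479005}\right) = \frac{1}{10958010} \approx 9.1257 \cdot 10^{-8}$)
$o - K = 4210823 - \frac{1}{10958010} = \frac{46142240542229}{10958010}$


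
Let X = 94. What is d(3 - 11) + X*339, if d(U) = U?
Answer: 31858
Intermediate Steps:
d(3 - 11) + X*339 = (3 - 11) + 94*339 = -8 + 31866 = 31858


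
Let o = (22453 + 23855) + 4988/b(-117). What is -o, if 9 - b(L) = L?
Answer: -2919898/63 ≈ -46348.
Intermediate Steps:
b(L) = 9 - L
o = 2919898/63 (o = (22453 + 23855) + 4988/(9 - 1*(-117)) = 46308 + 4988/(9 + 117) = 46308 + 4988/126 = 46308 + 4988*(1/126) = 46308 + 2494/63 = 2919898/63 ≈ 46348.)
-o = -1*2919898/63 = -2919898/63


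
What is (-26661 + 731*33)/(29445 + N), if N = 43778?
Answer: -2538/73223 ≈ -0.034661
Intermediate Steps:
(-26661 + 731*33)/(29445 + N) = (-26661 + 731*33)/(29445 + 43778) = (-26661 + 24123)/73223 = -2538*1/73223 = -2538/73223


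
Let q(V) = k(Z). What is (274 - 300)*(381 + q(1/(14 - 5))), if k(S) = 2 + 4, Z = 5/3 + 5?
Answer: -10062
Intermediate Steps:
Z = 20/3 (Z = 5*(1/3) + 5 = 5/3 + 5 = 20/3 ≈ 6.6667)
k(S) = 6
q(V) = 6
(274 - 300)*(381 + q(1/(14 - 5))) = (274 - 300)*(381 + 6) = -26*387 = -10062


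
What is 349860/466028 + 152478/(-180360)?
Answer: -110531497/1167400140 ≈ -0.094682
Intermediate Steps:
349860/466028 + 152478/(-180360) = 349860*(1/466028) + 152478*(-1/180360) = 87465/116507 - 8471/10020 = -110531497/1167400140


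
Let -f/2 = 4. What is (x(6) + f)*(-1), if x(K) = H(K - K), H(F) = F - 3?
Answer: 11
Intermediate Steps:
H(F) = -3 + F
x(K) = -3 (x(K) = -3 + (K - K) = -3 + 0 = -3)
f = -8 (f = -2*4 = -8)
(x(6) + f)*(-1) = (-3 - 8)*(-1) = -11*(-1) = 11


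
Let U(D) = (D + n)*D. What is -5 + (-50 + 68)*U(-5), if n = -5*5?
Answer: 2695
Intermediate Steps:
n = -25
U(D) = D*(-25 + D) (U(D) = (D - 25)*D = (-25 + D)*D = D*(-25 + D))
-5 + (-50 + 68)*U(-5) = -5 + (-50 + 68)*(-5*(-25 - 5)) = -5 + 18*(-5*(-30)) = -5 + 18*150 = -5 + 2700 = 2695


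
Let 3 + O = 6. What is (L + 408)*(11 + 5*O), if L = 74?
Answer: 12532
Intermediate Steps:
O = 3 (O = -3 + 6 = 3)
(L + 408)*(11 + 5*O) = (74 + 408)*(11 + 5*3) = 482*(11 + 15) = 482*26 = 12532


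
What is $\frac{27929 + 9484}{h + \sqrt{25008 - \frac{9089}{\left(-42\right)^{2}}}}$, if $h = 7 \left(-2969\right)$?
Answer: $- \frac{1371605924556}{761885863973} - \frac{1571346 \sqrt{44105023}}{761885863973} \approx -1.814$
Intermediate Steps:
$h = -20783$
$\frac{27929 + 9484}{h + \sqrt{25008 - \frac{9089}{\left(-42\right)^{2}}}} = \frac{27929 + 9484}{-20783 + \sqrt{25008 - \frac{9089}{\left(-42\right)^{2}}}} = \frac{37413}{-20783 + \sqrt{25008 - \frac{9089}{1764}}} = \frac{37413}{-20783 + \sqrt{\frac{44105023}{1764}}} = \frac{37413}{-20783 + \frac{\sqrt{44105023}}{42}}$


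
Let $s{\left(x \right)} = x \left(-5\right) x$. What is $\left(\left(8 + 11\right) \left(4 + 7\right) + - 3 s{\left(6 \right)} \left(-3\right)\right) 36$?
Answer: $-50796$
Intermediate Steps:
$s{\left(x \right)} = - 5 x^{2}$ ($s{\left(x \right)} = - 5 x x = - 5 x^{2}$)
$\left(\left(8 + 11\right) \left(4 + 7\right) + - 3 s{\left(6 \right)} \left(-3\right)\right) 36 = \left(\left(8 + 11\right) \left(4 + 7\right) + - 3 \left(- 5 \cdot 6^{2}\right) \left(-3\right)\right) 36 = \left(19 \cdot 11 + - 3 \left(\left(-5\right) 36\right) \left(-3\right)\right) 36 = \left(209 + \left(-3\right) \left(-180\right) \left(-3\right)\right) 36 = \left(209 + 540 \left(-3\right)\right) 36 = \left(209 - 1620\right) 36 = \left(-1411\right) 36 = -50796$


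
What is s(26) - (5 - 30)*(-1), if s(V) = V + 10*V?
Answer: 261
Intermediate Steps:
s(V) = 11*V
s(26) - (5 - 30)*(-1) = 11*26 - (5 - 30)*(-1) = 286 - (-25)*(-1) = 286 - 1*25 = 286 - 25 = 261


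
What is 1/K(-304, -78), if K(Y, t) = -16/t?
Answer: 39/8 ≈ 4.8750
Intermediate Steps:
K(Y, t) = -16/t
1/K(-304, -78) = 1/(-16/(-78)) = 1/(-16*(-1/78)) = 1/(8/39) = 39/8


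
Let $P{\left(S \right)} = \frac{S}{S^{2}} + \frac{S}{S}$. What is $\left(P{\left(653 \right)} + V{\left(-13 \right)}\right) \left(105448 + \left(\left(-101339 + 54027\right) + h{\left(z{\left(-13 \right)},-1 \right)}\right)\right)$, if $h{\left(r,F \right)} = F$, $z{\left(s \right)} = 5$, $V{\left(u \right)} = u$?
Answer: $- \frac{455487725}{653} \approx -6.9753 \cdot 10^{5}$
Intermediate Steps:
$P{\left(S \right)} = 1 + \frac{1}{S}$ ($P{\left(S \right)} = \frac{S}{S^{2}} + 1 = \frac{1}{S} + 1 = 1 + \frac{1}{S}$)
$\left(P{\left(653 \right)} + V{\left(-13 \right)}\right) \left(105448 + \left(\left(-101339 + 54027\right) + h{\left(z{\left(-13 \right)},-1 \right)}\right)\right) = \left(\frac{1 + 653}{653} - 13\right) \left(105448 + \left(\left(-101339 + 54027\right) - 1\right)\right) = \left(\frac{1}{653} \cdot 654 - 13\right) \left(105448 - 47313\right) = \left(\frac{654}{653} - 13\right) \left(105448 - 47313\right) = \left(- \frac{7835}{653}\right) 58135 = - \frac{455487725}{653}$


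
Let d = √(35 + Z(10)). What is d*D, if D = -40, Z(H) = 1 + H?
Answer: -40*√46 ≈ -271.29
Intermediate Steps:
d = √46 (d = √(35 + (1 + 10)) = √(35 + 11) = √46 ≈ 6.7823)
d*D = √46*(-40) = -40*√46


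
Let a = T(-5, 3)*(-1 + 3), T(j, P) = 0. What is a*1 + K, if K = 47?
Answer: 47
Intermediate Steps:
a = 0 (a = 0*(-1 + 3) = 0*2 = 0)
a*1 + K = 0*1 + 47 = 0 + 47 = 47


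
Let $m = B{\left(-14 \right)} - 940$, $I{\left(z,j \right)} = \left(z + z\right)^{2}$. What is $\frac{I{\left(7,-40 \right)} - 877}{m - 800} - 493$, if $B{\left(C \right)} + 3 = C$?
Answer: $- \frac{865520}{1757} \approx -492.61$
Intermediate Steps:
$B{\left(C \right)} = -3 + C$
$I{\left(z,j \right)} = 4 z^{2}$ ($I{\left(z,j \right)} = \left(2 z\right)^{2} = 4 z^{2}$)
$m = -957$ ($m = \left(-3 - 14\right) - 940 = -17 - 940 = -957$)
$\frac{I{\left(7,-40 \right)} - 877}{m - 800} - 493 = \frac{4 \cdot 7^{2} - 877}{-957 - 800} - 493 = \frac{4 \cdot 49 - 877}{-1757} - 493 = \left(196 - 877\right) \left(- \frac{1}{1757}\right) - 493 = \left(-681\right) \left(- \frac{1}{1757}\right) - 493 = \frac{681}{1757} - 493 = - \frac{865520}{1757}$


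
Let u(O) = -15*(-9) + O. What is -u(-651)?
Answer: 516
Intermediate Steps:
u(O) = 135 + O
-u(-651) = -(135 - 651) = -1*(-516) = 516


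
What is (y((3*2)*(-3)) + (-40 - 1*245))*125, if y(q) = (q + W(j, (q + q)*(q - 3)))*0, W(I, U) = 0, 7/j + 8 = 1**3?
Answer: -35625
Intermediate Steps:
j = -1 (j = 7/(-8 + 1**3) = 7/(-8 + 1) = 7/(-7) = 7*(-1/7) = -1)
y(q) = 0 (y(q) = (q + 0)*0 = q*0 = 0)
(y((3*2)*(-3)) + (-40 - 1*245))*125 = (0 + (-40 - 1*245))*125 = (0 + (-40 - 245))*125 = (0 - 285)*125 = -285*125 = -35625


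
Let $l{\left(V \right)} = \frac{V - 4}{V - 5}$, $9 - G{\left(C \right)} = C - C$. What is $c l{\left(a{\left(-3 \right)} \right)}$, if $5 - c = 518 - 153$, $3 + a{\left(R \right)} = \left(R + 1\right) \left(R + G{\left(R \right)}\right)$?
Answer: $-342$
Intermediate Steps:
$G{\left(C \right)} = 9$ ($G{\left(C \right)} = 9 - \left(C - C\right) = 9 - 0 = 9 + 0 = 9$)
$a{\left(R \right)} = -3 + \left(1 + R\right) \left(9 + R\right)$ ($a{\left(R \right)} = -3 + \left(R + 1\right) \left(R + 9\right) = -3 + \left(1 + R\right) \left(9 + R\right)$)
$l{\left(V \right)} = \frac{-4 + V}{-5 + V}$
$c = -360$ ($c = 5 - \left(518 - 153\right) = 5 - 365 = -360$)
$c l{\left(a{\left(-3 \right)} \right)} = - 360 \frac{-4 + \left(6 + \left(-3\right)^{2} + 10 \left(-3\right)\right)}{-5 + \left(6 + \left(-3\right)^{2} + 10 \left(-3\right)\right)} = - 360 \frac{-4 + \left(6 + 9 - 30\right)}{-5 + \left(6 + 9 - 30\right)} = - 360 \frac{-4 - 15}{-5 - 15} = - 360 \frac{1}{-20} \left(-19\right) = - 360 \left(\left(- \frac{1}{20}\right) \left(-19\right)\right) = \left(-360\right) \frac{19}{20} = -342$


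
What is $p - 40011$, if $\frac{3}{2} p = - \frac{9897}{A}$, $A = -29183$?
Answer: $- \frac{1167634415}{29183} \approx -40011.0$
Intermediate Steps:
$p = \frac{6598}{29183}$ ($p = \frac{2 \left(- \frac{9897}{-29183}\right)}{3} = \frac{2 \left(\left(-9897\right) \left(- \frac{1}{29183}\right)\right)}{3} = \frac{2}{3} \cdot \frac{9897}{29183} = \frac{6598}{29183} \approx 0.22609$)
$p - 40011 = \frac{6598}{29183} - 40011 = - \frac{1167634415}{29183}$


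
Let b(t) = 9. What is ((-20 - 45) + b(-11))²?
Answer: 3136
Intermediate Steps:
((-20 - 45) + b(-11))² = ((-20 - 45) + 9)² = (-65 + 9)² = (-56)² = 3136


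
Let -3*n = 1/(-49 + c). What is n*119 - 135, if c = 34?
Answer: -5956/45 ≈ -132.36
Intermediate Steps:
n = 1/45 (n = -1/(3*(-49 + 34)) = -⅓/(-15) = -⅓*(-1/15) = 1/45 ≈ 0.022222)
n*119 - 135 = (1/45)*119 - 135 = 119/45 - 135 = -5956/45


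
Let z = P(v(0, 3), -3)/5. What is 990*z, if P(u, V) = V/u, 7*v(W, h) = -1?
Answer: 4158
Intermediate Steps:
v(W, h) = -⅐ (v(W, h) = (⅐)*(-1) = -⅐)
z = 21/5 (z = -3/(-⅐)/5 = -3*(-7)*(⅕) = 21*(⅕) = 21/5 ≈ 4.2000)
990*z = 990*(21/5) = 4158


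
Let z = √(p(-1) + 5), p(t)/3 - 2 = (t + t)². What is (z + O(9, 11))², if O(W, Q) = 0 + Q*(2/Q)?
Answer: (2 + √23)² ≈ 46.183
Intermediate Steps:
p(t) = 6 + 12*t² (p(t) = 6 + 3*(t + t)² = 6 + 3*(2*t)² = 6 + 3*(4*t²) = 6 + 12*t²)
O(W, Q) = 2 (O(W, Q) = 0 + 2 = 2)
z = √23 (z = √((6 + 12*(-1)²) + 5) = √((6 + 12*1) + 5) = √((6 + 12) + 5) = √(18 + 5) = √23 ≈ 4.7958)
(z + O(9, 11))² = (√23 + 2)² = (2 + √23)²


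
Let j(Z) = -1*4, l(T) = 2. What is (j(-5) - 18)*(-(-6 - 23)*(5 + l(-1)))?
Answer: -4466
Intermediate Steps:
j(Z) = -4
(j(-5) - 18)*(-(-6 - 23)*(5 + l(-1))) = (-4 - 18)*(-(-6 - 23)*(5 + 2)) = -(-22)*(-29*7) = -(-22)*(-203) = -22*203 = -4466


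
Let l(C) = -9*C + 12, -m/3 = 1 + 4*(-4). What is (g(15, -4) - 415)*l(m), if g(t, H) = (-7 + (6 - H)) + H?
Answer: 163488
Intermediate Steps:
m = 45 (m = -3*(1 + 4*(-4)) = -3*(1 - 16) = -3*(-15) = 45)
g(t, H) = -1 (g(t, H) = (-1 - H) + H = -1)
l(C) = 12 - 9*C
(g(15, -4) - 415)*l(m) = (-1 - 415)*(12 - 9*45) = -416*(12 - 405) = -416*(-393) = 163488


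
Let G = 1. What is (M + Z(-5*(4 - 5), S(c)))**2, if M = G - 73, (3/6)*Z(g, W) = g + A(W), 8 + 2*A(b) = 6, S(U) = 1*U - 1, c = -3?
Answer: 4096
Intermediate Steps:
S(U) = -1 + U (S(U) = U - 1 = -1 + U)
A(b) = -1 (A(b) = -4 + (1/2)*6 = -4 + 3 = -1)
Z(g, W) = -2 + 2*g (Z(g, W) = 2*(g - 1) = 2*(-1 + g) = -2 + 2*g)
M = -72 (M = 1 - 73 = -72)
(M + Z(-5*(4 - 5), S(c)))**2 = (-72 + (-2 + 2*(-5*(4 - 5))))**2 = (-72 + (-2 + 2*(-5*(-1))))**2 = (-72 + (-2 + 2*5))**2 = (-72 + (-2 + 10))**2 = (-72 + 8)**2 = (-64)**2 = 4096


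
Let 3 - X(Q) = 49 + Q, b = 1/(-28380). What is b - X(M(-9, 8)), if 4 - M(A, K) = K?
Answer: 1191959/28380 ≈ 42.000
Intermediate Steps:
M(A, K) = 4 - K
b = -1/28380 ≈ -3.5236e-5
X(Q) = -46 - Q (X(Q) = 3 - (49 + Q) = 3 + (-49 - Q) = -46 - Q)
b - X(M(-9, 8)) = -1/28380 - (-46 - (4 - 1*8)) = -1/28380 - (-46 - (4 - 8)) = -1/28380 - (-46 - 1*(-4)) = -1/28380 - (-46 + 4) = -1/28380 - 1*(-42) = -1/28380 + 42 = 1191959/28380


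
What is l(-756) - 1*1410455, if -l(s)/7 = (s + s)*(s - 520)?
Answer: -14915639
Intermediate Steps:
l(s) = -14*s*(-520 + s) (l(s) = -7*(s + s)*(s - 520) = -7*2*s*(-520 + s) = -14*s*(-520 + s))
l(-756) - 1*1410455 = 14*(-756)*(520 - 1*(-756)) - 1*1410455 = 14*(-756)*(520 + 756) - 1410455 = 14*(-756)*1276 - 1410455 = -13505184 - 1410455 = -14915639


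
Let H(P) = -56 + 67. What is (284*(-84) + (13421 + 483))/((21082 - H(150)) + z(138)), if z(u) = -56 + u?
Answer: -9952/21153 ≈ -0.47048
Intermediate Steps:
H(P) = 11
(284*(-84) + (13421 + 483))/((21082 - H(150)) + z(138)) = (284*(-84) + (13421 + 483))/((21082 - 1*11) + (-56 + 138)) = (-23856 + 13904)/((21082 - 11) + 82) = -9952/(21071 + 82) = -9952/21153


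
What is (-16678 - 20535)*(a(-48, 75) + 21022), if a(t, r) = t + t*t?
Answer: -866244214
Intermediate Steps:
a(t, r) = t + t²
(-16678 - 20535)*(a(-48, 75) + 21022) = (-16678 - 20535)*(-48*(1 - 48) + 21022) = -37213*(-48*(-47) + 21022) = -37213*(2256 + 21022) = -37213*23278 = -866244214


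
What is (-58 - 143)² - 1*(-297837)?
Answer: 338238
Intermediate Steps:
(-58 - 143)² - 1*(-297837) = (-201)² + 297837 = 40401 + 297837 = 338238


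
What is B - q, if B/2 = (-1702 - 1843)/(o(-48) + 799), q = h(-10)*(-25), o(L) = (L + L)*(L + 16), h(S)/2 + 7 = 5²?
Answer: 3476810/3871 ≈ 898.17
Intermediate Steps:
h(S) = 36 (h(S) = -14 + 2*5² = -14 + 2*25 = -14 + 50 = 36)
o(L) = 2*L*(16 + L) (o(L) = (2*L)*(16 + L) = 2*L*(16 + L))
q = -900 (q = 36*(-25) = -900)
B = -7090/3871 (B = 2*((-1702 - 1843)/(2*(-48)*(16 - 48) + 799)) = 2*(-3545/(2*(-48)*(-32) + 799)) = 2*(-3545/(3072 + 799)) = 2*(-3545/3871) = -7090/3871 ≈ -1.8316)
B - q = -7090/3871 - 1*(-900) = -7090/3871 + 900 = 3476810/3871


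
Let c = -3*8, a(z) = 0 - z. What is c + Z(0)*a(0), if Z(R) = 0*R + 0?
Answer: -24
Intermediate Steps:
Z(R) = 0 (Z(R) = 0 + 0 = 0)
a(z) = -z
c = -24
c + Z(0)*a(0) = -24 + 0*(-1*0) = -24 + 0*0 = -24 + 0 = -24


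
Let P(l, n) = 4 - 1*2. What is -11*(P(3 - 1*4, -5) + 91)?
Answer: -1023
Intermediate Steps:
P(l, n) = 2 (P(l, n) = 4 - 2 = 2)
-11*(P(3 - 1*4, -5) + 91) = -11*(2 + 91) = -11*93 = -1023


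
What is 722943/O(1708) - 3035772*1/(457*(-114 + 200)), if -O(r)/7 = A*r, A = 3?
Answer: -22883362647/234947356 ≈ -97.398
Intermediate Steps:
O(r) = -21*r
722943/O(1708) - 3035772*1/(457*(-114 + 200)) = 722943/((-21*1708)) - 3035772*1/(457*(-114 + 200)) = 722943/(-35868) - 3035772/(457*86) = 722943*(-1/35868) - 3035772/39302 = -240981/11956 - 3035772*1/39302 = -240981/11956 - 1517886/19651 = -22883362647/234947356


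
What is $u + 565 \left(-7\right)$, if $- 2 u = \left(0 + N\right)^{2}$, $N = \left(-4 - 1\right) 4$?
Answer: $-4155$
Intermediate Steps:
$N = -20$ ($N = \left(-5\right) 4 = -20$)
$u = -200$ ($u = - \frac{\left(0 - 20\right)^{2}}{2} = - \frac{\left(-20\right)^{2}}{2} = \left(- \frac{1}{2}\right) 400 = -200$)
$u + 565 \left(-7\right) = -200 + 565 \left(-7\right) = -200 - 3955 = -4155$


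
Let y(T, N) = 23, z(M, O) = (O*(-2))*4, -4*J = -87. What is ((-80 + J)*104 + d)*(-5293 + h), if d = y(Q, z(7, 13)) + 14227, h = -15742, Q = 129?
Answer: -172318720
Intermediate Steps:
J = 87/4 (J = -¼*(-87) = 87/4 ≈ 21.750)
z(M, O) = -8*O (z(M, O) = -2*O*4 = -8*O)
d = 14250 (d = 23 + 14227 = 14250)
((-80 + J)*104 + d)*(-5293 + h) = ((-80 + 87/4)*104 + 14250)*(-5293 - 15742) = (-233/4*104 + 14250)*(-21035) = (-6058 + 14250)*(-21035) = 8192*(-21035) = -172318720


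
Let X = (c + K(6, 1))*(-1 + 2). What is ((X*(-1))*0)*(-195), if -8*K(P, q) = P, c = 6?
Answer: 0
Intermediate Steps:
K(P, q) = -P/8
X = 21/4 (X = (6 - ⅛*6)*(-1 + 2) = (6 - ¾)*1 = (21/4)*1 = 21/4 ≈ 5.2500)
((X*(-1))*0)*(-195) = (((21/4)*(-1))*0)*(-195) = -21/4*0*(-195) = 0*(-195) = 0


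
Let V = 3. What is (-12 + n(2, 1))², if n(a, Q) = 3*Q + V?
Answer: 36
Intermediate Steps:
n(a, Q) = 3 + 3*Q (n(a, Q) = 3*Q + 3 = 3 + 3*Q)
(-12 + n(2, 1))² = (-12 + (3 + 3*1))² = (-12 + (3 + 3))² = (-12 + 6)² = (-6)² = 36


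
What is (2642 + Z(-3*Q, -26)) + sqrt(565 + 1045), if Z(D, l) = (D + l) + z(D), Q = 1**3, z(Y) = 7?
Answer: 2620 + sqrt(1610) ≈ 2660.1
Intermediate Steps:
Q = 1
Z(D, l) = 7 + D + l (Z(D, l) = (D + l) + 7 = 7 + D + l)
(2642 + Z(-3*Q, -26)) + sqrt(565 + 1045) = (2642 + (7 - 3*1 - 26)) + sqrt(565 + 1045) = (2642 + (7 - 3 - 26)) + sqrt(1610) = (2642 - 22) + sqrt(1610) = 2620 + sqrt(1610)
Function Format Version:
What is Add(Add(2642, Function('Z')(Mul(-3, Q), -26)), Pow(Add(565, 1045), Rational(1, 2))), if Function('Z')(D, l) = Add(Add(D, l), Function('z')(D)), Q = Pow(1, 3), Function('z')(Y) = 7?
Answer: Add(2620, Pow(1610, Rational(1, 2))) ≈ 2660.1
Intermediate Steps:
Q = 1
Function('Z')(D, l) = Add(7, D, l) (Function('Z')(D, l) = Add(Add(D, l), 7) = Add(7, D, l))
Add(Add(2642, Function('Z')(Mul(-3, Q), -26)), Pow(Add(565, 1045), Rational(1, 2))) = Add(Add(2642, Add(7, Mul(-3, 1), -26)), Pow(Add(565, 1045), Rational(1, 2))) = Add(Add(2642, Add(7, -3, -26)), Pow(1610, Rational(1, 2))) = Add(Add(2642, -22), Pow(1610, Rational(1, 2))) = Add(2620, Pow(1610, Rational(1, 2)))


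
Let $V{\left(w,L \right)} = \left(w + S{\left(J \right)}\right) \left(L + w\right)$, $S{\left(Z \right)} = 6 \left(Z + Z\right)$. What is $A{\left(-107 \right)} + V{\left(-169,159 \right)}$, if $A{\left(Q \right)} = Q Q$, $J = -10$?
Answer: $14339$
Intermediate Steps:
$S{\left(Z \right)} = 12 Z$ ($S{\left(Z \right)} = 6 \cdot 2 Z = 12 Z$)
$V{\left(w,L \right)} = \left(-120 + w\right) \left(L + w\right)$ ($V{\left(w,L \right)} = \left(w + 12 \left(-10\right)\right) \left(L + w\right) = \left(w - 120\right) \left(L + w\right) = \left(-120 + w\right) \left(L + w\right)$)
$A{\left(Q \right)} = Q^{2}$
$A{\left(-107 \right)} + V{\left(-169,159 \right)} = \left(-107\right)^{2} + \left(\left(-169\right)^{2} - 19080 - -20280 + 159 \left(-169\right)\right) = 11449 + \left(28561 - 19080 + 20280 - 26871\right) = 11449 + 2890 = 14339$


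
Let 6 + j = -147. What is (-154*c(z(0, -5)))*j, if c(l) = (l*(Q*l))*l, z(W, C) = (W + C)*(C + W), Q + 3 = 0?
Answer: -1104468750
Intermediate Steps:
j = -153 (j = -6 - 147 = -153)
Q = -3 (Q = -3 + 0 = -3)
z(W, C) = (C + W)² (z(W, C) = (C + W)*(C + W) = (C + W)²)
c(l) = -3*l³ (c(l) = (l*(-3*l))*l = (-3*l²)*l = -3*l³)
(-154*c(z(0, -5)))*j = -(-462)*((-5 + 0)²)³*(-153) = -(-462)*((-5)²)³*(-153) = -(-462)*25³*(-153) = -(-462)*15625*(-153) = -154*(-46875)*(-153) = 7218750*(-153) = -1104468750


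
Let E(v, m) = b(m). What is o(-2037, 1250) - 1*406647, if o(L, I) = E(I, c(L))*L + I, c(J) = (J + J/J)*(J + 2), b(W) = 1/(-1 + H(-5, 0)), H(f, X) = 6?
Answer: -2029022/5 ≈ -4.0580e+5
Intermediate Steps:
b(W) = ⅕ (b(W) = 1/(-1 + 6) = 1/5 = ⅕)
c(J) = (1 + J)*(2 + J) (c(J) = (J + 1)*(2 + J) = (1 + J)*(2 + J))
E(v, m) = ⅕
o(L, I) = I + L/5 (o(L, I) = L/5 + I = I + L/5)
o(-2037, 1250) - 1*406647 = (1250 + (⅕)*(-2037)) - 1*406647 = (1250 - 2037/5) - 406647 = 4213/5 - 406647 = -2029022/5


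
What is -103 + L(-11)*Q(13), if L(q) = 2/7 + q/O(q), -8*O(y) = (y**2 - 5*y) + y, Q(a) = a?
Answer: -9697/105 ≈ -92.352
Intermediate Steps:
O(y) = y/2 - y**2/8 (O(y) = -((y**2 - 5*y) + y)/8 = -(y**2 - 4*y)/8 = y/2 - y**2/8)
L(q) = 2/7 + 8/(4 - q) (L(q) = 2/7 + q/((q*(4 - q)/8)) = 2*(1/7) + q*(8/(q*(4 - q))) = 2/7 + 8/(4 - q))
-103 + L(-11)*Q(13) = -103 + (2*(-32 - 11)/(7*(-4 - 11)))*13 = -103 + ((2/7)*(-43)/(-15))*13 = -103 + ((2/7)*(-1/15)*(-43))*13 = -103 + (86/105)*13 = -103 + 1118/105 = -9697/105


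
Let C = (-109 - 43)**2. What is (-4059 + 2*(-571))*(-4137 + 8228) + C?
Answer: -21254187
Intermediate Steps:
C = 23104 (C = (-152)**2 = 23104)
(-4059 + 2*(-571))*(-4137 + 8228) + C = (-4059 + 2*(-571))*(-4137 + 8228) + 23104 = (-4059 - 1142)*4091 + 23104 = -5201*4091 + 23104 = -21277291 + 23104 = -21254187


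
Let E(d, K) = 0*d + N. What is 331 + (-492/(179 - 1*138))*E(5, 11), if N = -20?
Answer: 571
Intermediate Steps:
E(d, K) = -20 (E(d, K) = 0*d - 20 = 0 - 20 = -20)
331 + (-492/(179 - 1*138))*E(5, 11) = 331 - 492/(179 - 1*138)*(-20) = 331 - 492/(179 - 138)*(-20) = 331 - 492/41*(-20) = 331 - 492*1/41*(-20) = 331 - 12*(-20) = 331 + 240 = 571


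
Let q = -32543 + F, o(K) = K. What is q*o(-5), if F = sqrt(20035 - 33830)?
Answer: 162715 - 5*I*sqrt(13795) ≈ 1.6272e+5 - 587.26*I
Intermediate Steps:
F = I*sqrt(13795) (F = sqrt(-13795) = I*sqrt(13795) ≈ 117.45*I)
q = -32543 + I*sqrt(13795) ≈ -32543.0 + 117.45*I
q*o(-5) = (-32543 + I*sqrt(13795))*(-5) = 162715 - 5*I*sqrt(13795)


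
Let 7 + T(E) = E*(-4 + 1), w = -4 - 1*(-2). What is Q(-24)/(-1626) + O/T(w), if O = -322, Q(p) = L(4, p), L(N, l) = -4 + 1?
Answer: 174525/542 ≈ 322.00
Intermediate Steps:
L(N, l) = -3
Q(p) = -3
w = -2 (w = -4 + 2 = -2)
T(E) = -7 - 3*E (T(E) = -7 + E*(-4 + 1) = -7 + E*(-3) = -7 - 3*E)
Q(-24)/(-1626) + O/T(w) = -3/(-1626) - 322/(-7 - 3*(-2)) = -3*(-1/1626) - 322/(-7 + 6) = 1/542 - 322/(-1) = 1/542 - 322*(-1) = 1/542 + 322 = 174525/542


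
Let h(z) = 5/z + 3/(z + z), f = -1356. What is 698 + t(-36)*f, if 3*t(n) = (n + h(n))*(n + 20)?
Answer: -2348638/9 ≈ -2.6096e+5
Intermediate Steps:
h(z) = 13/(2*z) (h(z) = 5/z + 3/((2*z)) = 5/z + 3*(1/(2*z)) = 5/z + 3/(2*z) = 13/(2*z))
t(n) = (20 + n)*(n + 13/(2*n))/3 (t(n) = ((n + 13/(2*n))*(n + 20))/3 = ((n + 13/(2*n))*(20 + n))/3 = ((20 + n)*(n + 13/(2*n)))/3 = (20 + n)*(n + 13/(2*n))/3)
698 + t(-36)*f = 698 + ((⅙)*(260 - 36*(13 + 2*(-36)² + 40*(-36)))/(-36))*(-1356) = 698 + ((⅙)*(-1/36)*(260 - 36*(13 + 2*1296 - 1440)))*(-1356) = 698 + ((⅙)*(-1/36)*(260 - 36*(13 + 2592 - 1440)))*(-1356) = 698 + ((⅙)*(-1/36)*(260 - 36*1165))*(-1356) = 698 + ((⅙)*(-1/36)*(260 - 41940))*(-1356) = 698 + ((⅙)*(-1/36)*(-41680))*(-1356) = 698 + (5210/27)*(-1356) = 698 - 2354920/9 = -2348638/9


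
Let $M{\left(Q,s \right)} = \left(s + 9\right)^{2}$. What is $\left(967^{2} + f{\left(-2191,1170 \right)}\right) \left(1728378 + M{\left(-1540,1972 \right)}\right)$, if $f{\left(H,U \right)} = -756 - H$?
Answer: $5293925739236$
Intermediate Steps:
$M{\left(Q,s \right)} = \left(9 + s\right)^{2}$
$\left(967^{2} + f{\left(-2191,1170 \right)}\right) \left(1728378 + M{\left(-1540,1972 \right)}\right) = \left(967^{2} - -1435\right) \left(1728378 + \left(9 + 1972\right)^{2}\right) = \left(935089 + \left(-756 + 2191\right)\right) \left(1728378 + 1981^{2}\right) = \left(935089 + 1435\right) \left(1728378 + 3924361\right) = 936524 \cdot 5652739 = 5293925739236$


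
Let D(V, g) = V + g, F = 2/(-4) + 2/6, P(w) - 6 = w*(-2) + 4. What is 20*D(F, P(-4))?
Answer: 1070/3 ≈ 356.67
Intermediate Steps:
P(w) = 10 - 2*w (P(w) = 6 + (w*(-2) + 4) = 6 + (-2*w + 4) = 6 + (4 - 2*w) = 10 - 2*w)
F = -1/6 (F = 2*(-1/4) + 2*(1/6) = -1/2 + 1/3 = -1/6 ≈ -0.16667)
20*D(F, P(-4)) = 20*(-1/6 + (10 - 2*(-4))) = 20*(-1/6 + (10 + 8)) = 20*(-1/6 + 18) = 20*(107/6) = 1070/3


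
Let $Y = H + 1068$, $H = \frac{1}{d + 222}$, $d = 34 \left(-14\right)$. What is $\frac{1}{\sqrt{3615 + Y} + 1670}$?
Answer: $\frac{424180}{707191119} - \frac{\sqrt{302128174}}{707191119} \approx 0.00057523$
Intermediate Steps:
$d = -476$
$H = - \frac{1}{254}$ ($H = \frac{1}{-476 + 222} = \frac{1}{-254} = - \frac{1}{254} \approx -0.003937$)
$Y = \frac{271271}{254}$ ($Y = - \frac{1}{254} + 1068 = \frac{271271}{254} \approx 1068.0$)
$\frac{1}{\sqrt{3615 + Y} + 1670} = \frac{1}{\sqrt{3615 + \frac{271271}{254}} + 1670} = \frac{1}{\sqrt{\frac{1189481}{254}} + 1670} = \frac{1}{\frac{\sqrt{302128174}}{254} + 1670} = \frac{1}{1670 + \frac{\sqrt{302128174}}{254}}$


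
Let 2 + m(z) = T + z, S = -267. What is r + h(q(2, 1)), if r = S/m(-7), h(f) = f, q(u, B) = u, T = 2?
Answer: 281/7 ≈ 40.143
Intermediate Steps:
m(z) = z (m(z) = -2 + (2 + z) = z)
r = 267/7 (r = -267/(-7) = -267*(-⅐) = 267/7 ≈ 38.143)
r + h(q(2, 1)) = 267/7 + 2 = 281/7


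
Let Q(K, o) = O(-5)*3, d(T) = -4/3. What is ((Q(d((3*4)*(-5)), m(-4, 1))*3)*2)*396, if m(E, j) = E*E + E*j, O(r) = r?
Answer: -35640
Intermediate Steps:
d(T) = -4/3 (d(T) = -4*⅓ = -4/3)
m(E, j) = E² + E*j
Q(K, o) = -15 (Q(K, o) = -5*3 = -15)
((Q(d((3*4)*(-5)), m(-4, 1))*3)*2)*396 = (-15*3*2)*396 = -45*2*396 = -90*396 = -35640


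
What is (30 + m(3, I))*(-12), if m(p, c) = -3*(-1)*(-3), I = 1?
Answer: -252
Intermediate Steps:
m(p, c) = -9 (m(p, c) = 3*(-3) = -9)
(30 + m(3, I))*(-12) = (30 - 9)*(-12) = 21*(-12) = -252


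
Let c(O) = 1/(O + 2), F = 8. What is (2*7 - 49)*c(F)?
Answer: -7/2 ≈ -3.5000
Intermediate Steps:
c(O) = 1/(2 + O)
(2*7 - 49)*c(F) = (2*7 - 49)/(2 + 8) = (14 - 49)/10 = -35*⅒ = -7/2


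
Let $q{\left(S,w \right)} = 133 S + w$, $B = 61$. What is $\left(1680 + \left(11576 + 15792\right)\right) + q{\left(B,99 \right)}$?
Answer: $37260$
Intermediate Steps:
$q{\left(S,w \right)} = w + 133 S$
$\left(1680 + \left(11576 + 15792\right)\right) + q{\left(B,99 \right)} = \left(1680 + \left(11576 + 15792\right)\right) + \left(99 + 133 \cdot 61\right) = \left(1680 + 27368\right) + \left(99 + 8113\right) = 29048 + 8212 = 37260$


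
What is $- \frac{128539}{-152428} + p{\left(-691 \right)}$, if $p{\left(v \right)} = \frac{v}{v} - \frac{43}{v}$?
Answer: $\frac{200702601}{105327748} \approx 1.9055$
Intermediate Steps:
$p{\left(v \right)} = 1 - \frac{43}{v}$
$- \frac{128539}{-152428} + p{\left(-691 \right)} = - \frac{128539}{-152428} + \frac{-43 - 691}{-691} = \left(-128539\right) \left(- \frac{1}{152428}\right) - - \frac{734}{691} = \frac{128539}{152428} + \frac{734}{691} = \frac{200702601}{105327748}$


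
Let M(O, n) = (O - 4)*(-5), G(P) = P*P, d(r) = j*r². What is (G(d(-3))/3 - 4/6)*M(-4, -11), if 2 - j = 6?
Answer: 51760/3 ≈ 17253.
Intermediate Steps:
j = -4 (j = 2 - 1*6 = 2 - 6 = -4)
d(r) = -4*r²
G(P) = P²
M(O, n) = 20 - 5*O (M(O, n) = (-4 + O)*(-5) = 20 - 5*O)
(G(d(-3))/3 - 4/6)*M(-4, -11) = ((-4*(-3)²)²/3 - 4/6)*(20 - 5*(-4)) = ((-4*9)²*(⅓) - 4*⅙)*(20 + 20) = ((-36)²*(⅓) - ⅔)*40 = (1296*(⅓) - ⅔)*40 = (432 - ⅔)*40 = (1294/3)*40 = 51760/3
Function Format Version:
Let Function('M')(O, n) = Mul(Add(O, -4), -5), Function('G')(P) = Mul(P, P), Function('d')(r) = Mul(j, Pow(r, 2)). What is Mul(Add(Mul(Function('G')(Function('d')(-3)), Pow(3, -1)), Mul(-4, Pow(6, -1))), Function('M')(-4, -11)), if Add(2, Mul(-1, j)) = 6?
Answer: Rational(51760, 3) ≈ 17253.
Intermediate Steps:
j = -4 (j = Add(2, Mul(-1, 6)) = Add(2, -6) = -4)
Function('d')(r) = Mul(-4, Pow(r, 2))
Function('G')(P) = Pow(P, 2)
Function('M')(O, n) = Add(20, Mul(-5, O)) (Function('M')(O, n) = Mul(Add(-4, O), -5) = Add(20, Mul(-5, O)))
Mul(Add(Mul(Function('G')(Function('d')(-3)), Pow(3, -1)), Mul(-4, Pow(6, -1))), Function('M')(-4, -11)) = Mul(Add(Mul(Pow(Mul(-4, Pow(-3, 2)), 2), Pow(3, -1)), Mul(-4, Pow(6, -1))), Add(20, Mul(-5, -4))) = Mul(Add(Mul(Pow(Mul(-4, 9), 2), Rational(1, 3)), Mul(-4, Rational(1, 6))), Add(20, 20)) = Mul(Add(Mul(Pow(-36, 2), Rational(1, 3)), Rational(-2, 3)), 40) = Mul(Add(Mul(1296, Rational(1, 3)), Rational(-2, 3)), 40) = Mul(Add(432, Rational(-2, 3)), 40) = Mul(Rational(1294, 3), 40) = Rational(51760, 3)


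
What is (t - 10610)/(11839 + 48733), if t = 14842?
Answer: 1058/15143 ≈ 0.069867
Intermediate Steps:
(t - 10610)/(11839 + 48733) = (14842 - 10610)/(11839 + 48733) = 4232/60572 = 4232*(1/60572) = 1058/15143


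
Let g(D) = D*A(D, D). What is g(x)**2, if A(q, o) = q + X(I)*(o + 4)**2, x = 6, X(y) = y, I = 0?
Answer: 1296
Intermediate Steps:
A(q, o) = q (A(q, o) = q + 0*(o + 4)**2 = q + 0*(4 + o)**2 = q + 0 = q)
g(D) = D**2 (g(D) = D*D = D**2)
g(x)**2 = (6**2)**2 = 36**2 = 1296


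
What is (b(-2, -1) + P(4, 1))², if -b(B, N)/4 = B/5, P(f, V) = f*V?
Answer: 784/25 ≈ 31.360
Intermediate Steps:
P(f, V) = V*f
b(B, N) = -4*B/5
(b(-2, -1) + P(4, 1))² = (-⅘*(-2) + 1*4)² = (8/5 + 4)² = (28/5)² = 784/25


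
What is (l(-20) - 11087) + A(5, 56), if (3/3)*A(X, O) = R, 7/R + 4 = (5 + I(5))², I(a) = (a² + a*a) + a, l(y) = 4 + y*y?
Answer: -38416061/3596 ≈ -10683.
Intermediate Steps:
l(y) = 4 + y²
I(a) = a + 2*a² (I(a) = (a² + a²) + a = 2*a² + a = a + 2*a²)
R = 7/3596 (R = 7/(-4 + (5 + 5*(1 + 2*5))²) = 7/(-4 + (5 + 5*(1 + 10))²) = 7/(-4 + (5 + 5*11)²) = 7/(-4 + (5 + 55)²) = 7/(-4 + 60²) = 7/(-4 + 3600) = 7/3596 ≈ 0.0019466)
A(X, O) = 7/3596
(l(-20) - 11087) + A(5, 56) = ((4 + (-20)²) - 11087) + 7/3596 = ((4 + 400) - 11087) + 7/3596 = (404 - 11087) + 7/3596 = -10683 + 7/3596 = -38416061/3596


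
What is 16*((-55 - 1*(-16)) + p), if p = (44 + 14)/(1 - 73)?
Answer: -5732/9 ≈ -636.89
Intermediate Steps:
p = -29/36 (p = 58/(-72) = 58*(-1/72) = -29/36 ≈ -0.80556)
16*((-55 - 1*(-16)) + p) = 16*((-55 - 1*(-16)) - 29/36) = 16*((-55 + 16) - 29/36) = 16*(-39 - 29/36) = 16*(-1433/36) = -5732/9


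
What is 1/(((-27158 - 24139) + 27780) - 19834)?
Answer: -1/43351 ≈ -2.3068e-5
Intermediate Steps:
1/(((-27158 - 24139) + 27780) - 19834) = 1/((-51297 + 27780) - 19834) = 1/(-23517 - 19834) = 1/(-43351) = -1/43351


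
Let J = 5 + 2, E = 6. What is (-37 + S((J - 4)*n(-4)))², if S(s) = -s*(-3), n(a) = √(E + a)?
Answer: 1531 - 666*√2 ≈ 589.13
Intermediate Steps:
n(a) = √(6 + a)
J = 7
S(s) = 3*s
(-37 + S((J - 4)*n(-4)))² = (-37 + 3*((7 - 4)*√(6 - 4)))² = (-37 + 3*(3*√2))² = (-37 + 9*√2)²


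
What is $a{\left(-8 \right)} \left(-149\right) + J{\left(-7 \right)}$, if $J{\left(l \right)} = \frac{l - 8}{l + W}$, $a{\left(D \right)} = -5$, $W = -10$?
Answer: $\frac{12680}{17} \approx 745.88$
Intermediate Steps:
$J{\left(l \right)} = \frac{-8 + l}{-10 + l}$ ($J{\left(l \right)} = \frac{l - 8}{l - 10} = \frac{-8 + l}{-10 + l}$)
$a{\left(-8 \right)} \left(-149\right) + J{\left(-7 \right)} = \left(-5\right) \left(-149\right) + \frac{-8 - 7}{-10 - 7} = 745 + \frac{1}{-17} \left(-15\right) = 745 - - \frac{15}{17} = 745 + \frac{15}{17} = \frac{12680}{17}$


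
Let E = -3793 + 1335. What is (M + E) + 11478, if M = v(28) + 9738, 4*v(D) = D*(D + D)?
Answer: 19150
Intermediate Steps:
E = -2458
v(D) = D²/2 (v(D) = (D*(D + D))/4 = (D*(2*D))/4 = (2*D²)/4 = D²/2)
M = 10130 (M = (½)*28² + 9738 = (½)*784 + 9738 = 392 + 9738 = 10130)
(M + E) + 11478 = (10130 - 2458) + 11478 = 7672 + 11478 = 19150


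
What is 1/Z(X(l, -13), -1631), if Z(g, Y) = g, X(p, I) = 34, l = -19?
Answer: 1/34 ≈ 0.029412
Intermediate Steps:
1/Z(X(l, -13), -1631) = 1/34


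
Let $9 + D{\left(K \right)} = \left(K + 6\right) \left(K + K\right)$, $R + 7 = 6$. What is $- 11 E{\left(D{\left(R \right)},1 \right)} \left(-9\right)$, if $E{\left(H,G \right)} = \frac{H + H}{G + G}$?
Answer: $-1881$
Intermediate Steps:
$R = -1$ ($R = -7 + 6 = -1$)
$D{\left(K \right)} = -9 + 2 K \left(6 + K\right)$ ($D{\left(K \right)} = -9 + \left(K + 6\right) \left(K + K\right) = -9 + \left(6 + K\right) 2 K = -9 + 2 K \left(6 + K\right)$)
$E{\left(H,G \right)} = \frac{H}{G}$ ($E{\left(H,G \right)} = \frac{2 H}{2 G} = 2 H \frac{1}{2 G} = \frac{H}{G}$)
$- 11 E{\left(D{\left(R \right)},1 \right)} \left(-9\right) = - 11 \frac{-9 + 2 \left(-1\right)^{2} + 12 \left(-1\right)}{1} \left(-9\right) = - 11 \left(-9 + 2 \cdot 1 - 12\right) 1 \left(-9\right) = - 11 \left(-9 + 2 - 12\right) 1 \left(-9\right) = - 11 \left(\left(-19\right) 1\right) \left(-9\right) = \left(-11\right) \left(-19\right) \left(-9\right) = 209 \left(-9\right) = -1881$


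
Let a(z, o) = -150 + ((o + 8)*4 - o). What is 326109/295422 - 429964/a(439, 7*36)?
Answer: -398782287/592702 ≈ -672.82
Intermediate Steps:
a(z, o) = -118 + 3*o (a(z, o) = -150 + ((8 + o)*4 - o) = -150 + ((32 + 4*o) - o) = -150 + (32 + 3*o) = -118 + 3*o)
326109/295422 - 429964/a(439, 7*36) = 326109/295422 - 429964/(-118 + 3*(7*36)) = 326109*(1/295422) - 429964/(-118 + 3*252) = 2051/1858 - 429964/(-118 + 756) = 2051/1858 - 429964/638 = 2051/1858 - 429964*1/638 = 2051/1858 - 214982/319 = -398782287/592702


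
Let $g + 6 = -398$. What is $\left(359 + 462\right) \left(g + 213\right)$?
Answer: $-156811$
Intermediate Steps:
$g = -404$ ($g = -6 - 398 = -404$)
$\left(359 + 462\right) \left(g + 213\right) = \left(359 + 462\right) \left(-404 + 213\right) = 821 \left(-191\right) = -156811$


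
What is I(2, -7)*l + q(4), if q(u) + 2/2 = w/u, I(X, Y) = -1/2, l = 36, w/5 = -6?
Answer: -53/2 ≈ -26.500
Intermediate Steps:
w = -30 (w = 5*(-6) = -30)
I(X, Y) = -½ (I(X, Y) = -1*½ = -½)
q(u) = -1 - 30/u
I(2, -7)*l + q(4) = -½*36 + (-30 - 1*4)/4 = -18 + (-30 - 4)/4 = -18 + (¼)*(-34) = -18 - 17/2 = -53/2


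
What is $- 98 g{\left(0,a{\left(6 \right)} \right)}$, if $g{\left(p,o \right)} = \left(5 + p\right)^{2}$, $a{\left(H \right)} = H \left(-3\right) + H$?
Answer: $-2450$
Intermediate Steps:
$a{\left(H \right)} = - 2 H$ ($a{\left(H \right)} = - 3 H + H = - 2 H$)
$- 98 g{\left(0,a{\left(6 \right)} \right)} = - 98 \left(5 + 0\right)^{2} = - 98 \cdot 5^{2} = \left(-98\right) 25 = -2450$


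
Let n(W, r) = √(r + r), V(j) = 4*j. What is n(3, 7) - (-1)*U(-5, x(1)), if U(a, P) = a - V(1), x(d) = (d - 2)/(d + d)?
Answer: -9 + √14 ≈ -5.2583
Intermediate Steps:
x(d) = (-2 + d)/(2*d) (x(d) = (-2 + d)/((2*d)) = (-2 + d)*(1/(2*d)) = (-2 + d)/(2*d))
n(W, r) = √2*√r (n(W, r) = √(2*r) = √2*√r)
U(a, P) = -4 + a (U(a, P) = a - 4 = -4 + a)
n(3, 7) - (-1)*U(-5, x(1)) = √2*√7 - (-1)*(-4 - 5) = √14 - (-1)*(-9) = √14 - 1*9 = √14 - 9 = -9 + √14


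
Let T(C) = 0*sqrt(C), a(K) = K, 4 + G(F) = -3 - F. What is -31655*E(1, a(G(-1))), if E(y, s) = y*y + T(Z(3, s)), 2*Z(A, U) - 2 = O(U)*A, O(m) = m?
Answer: -31655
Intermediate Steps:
G(F) = -7 - F (G(F) = -4 + (-3 - F) = -7 - F)
Z(A, U) = 1 + A*U/2 (Z(A, U) = 1 + (U*A)/2 = 1 + (A*U)/2 = 1 + A*U/2)
T(C) = 0
E(y, s) = y**2 (E(y, s) = y*y + 0 = y**2 + 0 = y**2)
-31655*E(1, a(G(-1))) = -31655*1**2 = -31655*1 = -31655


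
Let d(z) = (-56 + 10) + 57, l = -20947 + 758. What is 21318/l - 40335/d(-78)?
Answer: -814557813/222079 ≈ -3667.9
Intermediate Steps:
l = -20189
d(z) = 11 (d(z) = -46 + 57 = 11)
21318/l - 40335/d(-78) = 21318/(-20189) - 40335/11 = 21318*(-1/20189) - 40335*1/11 = -21318/20189 - 40335/11 = -814557813/222079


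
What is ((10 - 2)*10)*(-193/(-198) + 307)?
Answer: 2439160/99 ≈ 24638.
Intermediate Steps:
((10 - 2)*10)*(-193/(-198) + 307) = (8*10)*(-193*(-1/198) + 307) = 80*(193/198 + 307) = 80*(60979/198) = 2439160/99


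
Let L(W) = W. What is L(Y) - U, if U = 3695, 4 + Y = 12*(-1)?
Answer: -3711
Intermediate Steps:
Y = -16 (Y = -4 + 12*(-1) = -4 - 12 = -16)
L(Y) - U = -16 - 1*3695 = -16 - 3695 = -3711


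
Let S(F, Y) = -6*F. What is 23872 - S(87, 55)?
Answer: 24394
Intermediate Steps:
23872 - S(87, 55) = 23872 - (-6)*87 = 23872 - 1*(-522) = 23872 + 522 = 24394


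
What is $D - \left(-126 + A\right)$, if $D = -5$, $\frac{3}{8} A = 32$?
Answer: $\frac{107}{3} \approx 35.667$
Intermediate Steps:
$A = \frac{256}{3}$ ($A = \frac{8}{3} \cdot 32 = \frac{256}{3} \approx 85.333$)
$D - \left(-126 + A\right) = -5 - \left(-126 + \frac{256}{3}\right) = -5 - - \frac{122}{3} = -5 + \frac{122}{3} = \frac{107}{3}$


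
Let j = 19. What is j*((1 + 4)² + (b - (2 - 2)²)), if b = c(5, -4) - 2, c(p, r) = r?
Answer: 361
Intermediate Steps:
b = -6 (b = -4 - 2 = -6)
j*((1 + 4)² + (b - (2 - 2)²)) = 19*((1 + 4)² + (-6 - (2 - 2)²)) = 19*(5² + (-6 - 1*0²)) = 19*(25 + (-6 - 1*0)) = 19*(25 + (-6 + 0)) = 19*(25 - 6) = 19*19 = 361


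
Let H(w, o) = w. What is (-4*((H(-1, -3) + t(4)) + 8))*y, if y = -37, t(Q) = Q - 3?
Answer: 1184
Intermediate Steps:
t(Q) = -3 + Q
(-4*((H(-1, -3) + t(4)) + 8))*y = -4*((-1 + (-3 + 4)) + 8)*(-37) = -4*((-1 + 1) + 8)*(-37) = -4*(0 + 8)*(-37) = -4*8*(-37) = -32*(-37) = 1184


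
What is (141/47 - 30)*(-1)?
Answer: 27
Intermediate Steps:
(141/47 - 30)*(-1) = (141*(1/47) - 30)*(-1) = (3 - 30)*(-1) = -27*(-1) = 27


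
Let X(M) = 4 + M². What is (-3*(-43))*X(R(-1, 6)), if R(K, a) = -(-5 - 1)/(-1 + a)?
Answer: 17544/25 ≈ 701.76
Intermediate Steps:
R(K, a) = 6/(-1 + a) (R(K, a) = -(-6)/(-1 + a) = 6/(-1 + a))
(-3*(-43))*X(R(-1, 6)) = (-3*(-43))*(4 + (6/(-1 + 6))²) = 129*(4 + (6/5)²) = 129*(4 + 36/25) = 129*(136/25) = 17544/25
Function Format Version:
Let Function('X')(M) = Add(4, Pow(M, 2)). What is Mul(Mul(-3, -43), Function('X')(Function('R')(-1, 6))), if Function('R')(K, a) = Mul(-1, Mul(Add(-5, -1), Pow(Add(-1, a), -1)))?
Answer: Rational(17544, 25) ≈ 701.76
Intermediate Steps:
Function('R')(K, a) = Mul(6, Pow(Add(-1, a), -1)) (Function('R')(K, a) = Mul(-1, Mul(-6, Pow(Add(-1, a), -1))) = Mul(6, Pow(Add(-1, a), -1)))
Mul(Mul(-3, -43), Function('X')(Function('R')(-1, 6))) = Mul(Mul(-3, -43), Add(4, Pow(Mul(6, Pow(Add(-1, 6), -1)), 2))) = Mul(129, Add(4, Pow(Mul(6, Pow(5, -1)), 2))) = Mul(129, Add(4, Pow(Mul(6, Rational(1, 5)), 2))) = Mul(129, Add(4, Pow(Rational(6, 5), 2))) = Mul(129, Add(4, Rational(36, 25))) = Mul(129, Rational(136, 25)) = Rational(17544, 25)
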